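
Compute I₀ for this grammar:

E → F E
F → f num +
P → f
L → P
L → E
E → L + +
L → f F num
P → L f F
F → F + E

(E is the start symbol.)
First, augment the grammar with E' → E
I₀ = CLOSURE({ [E' → . E] }):
  [E' → . E] has the dot before E: add [E → . F E], [E → . L + +]
  [E → . F E] has the dot before F: add [F → . f num +], [F → . F + E]
  [E → . L + +] has the dot before L: add [L → . P], [L → . E], [L → . f F num]
  [L → . P] has the dot before P: add [P → . f], [P → . L f F]
No further items can be added.

I₀ = { [E → . F E], [E → . L + +], [E' → . E], [F → . F + E], [F → . f num +], [L → . E], [L → . P], [L → . f F num], [P → . L f F], [P → . f] }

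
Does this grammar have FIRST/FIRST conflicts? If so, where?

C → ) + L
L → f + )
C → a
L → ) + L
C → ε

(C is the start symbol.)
No FIRST/FIRST conflicts.

A FIRST/FIRST conflict occurs when two productions N → α and N → β for the same non-terminal have FIRST(α) ∩ FIRST(β) ≠ ∅ (with ε ∈ FIRST of a nullable right-hand side, so two nullable alternatives also conflict).

Productions for C:
  C → ) + L: FIRST = { ')' }
  C → a: FIRST = { 'a' }
  C → ε: FIRST = { ε }
Productions for L:
  L → f + ): FIRST = { 'f' }
  L → ) + L: FIRST = { ')' }

All alternatives of each non-terminal have pairwise disjoint FIRST sets.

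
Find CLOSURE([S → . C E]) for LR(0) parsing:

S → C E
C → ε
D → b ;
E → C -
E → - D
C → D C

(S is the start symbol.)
{ [C → . D C], [C → .], [D → . b ;], [S → . C E] }

To compute CLOSURE, for each item [A → α.Bβ] where B is a non-terminal, add [B → .γ] for all productions B → γ; repeat for the newly added items until nothing changes.

Start with: [S → . C E]
  [S → . C E] has the dot before C: add [C → .], [C → . D C]
  [C → . D C] has the dot before D: add [D → . b ;]
No further items can be added.

CLOSURE = { [C → . D C], [C → .], [D → . b ;], [S → . C E] }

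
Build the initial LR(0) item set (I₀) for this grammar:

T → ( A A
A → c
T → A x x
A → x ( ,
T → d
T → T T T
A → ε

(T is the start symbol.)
{ [A → . c], [A → . x ( ,], [A → .], [T → . ( A A], [T → . A x x], [T → . T T T], [T → . d], [T' → . T] }

First, augment the grammar with T' → T
I₀ = CLOSURE({ [T' → . T] }):
  [T' → . T] has the dot before T: add [T → . ( A A], [T → . A x x], [T → . d], [T → . T T T]
  [T → . A x x] has the dot before A: add [A → . c], [A → . x ( ,], [A → .]
No further items can be added.

I₀ = { [A → . c], [A → . x ( ,], [A → .], [T → . ( A A], [T → . A x x], [T → . T T T], [T → . d], [T' → . T] }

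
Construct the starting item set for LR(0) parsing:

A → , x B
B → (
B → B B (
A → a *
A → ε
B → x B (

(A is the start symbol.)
First, augment the grammar with A' → A
I₀ = CLOSURE({ [A' → . A] }):
  [A' → . A] has the dot before A: add [A → . , x B], [A → . a *], [A → .]
No further items can be added.

I₀ = { [A → . , x B], [A → . a *], [A → .], [A' → . A] }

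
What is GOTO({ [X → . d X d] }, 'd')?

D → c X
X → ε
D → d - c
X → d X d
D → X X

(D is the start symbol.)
{ [X → . d X d], [X → .], [X → d . X d] }

GOTO(I, 'd') = CLOSURE({ [A → αX.β] : [A → α.Xβ] ∈ I, X = 'd' })

Items with dot before 'd', with the dot advanced:
  [X → . d X d] → [X → d . X d]
Closure of the advanced items:
  [X → d . X d] has the dot before X: add [X → .], [X → . d X d]

GOTO = { [X → . d X d], [X → .], [X → d . X d] }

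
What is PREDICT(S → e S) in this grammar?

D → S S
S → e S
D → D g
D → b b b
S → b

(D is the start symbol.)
{ 'e' }

PREDICT(S → e S) = (FIRST(RHS) \ {ε}) ∪ (FOLLOW(S) if ε ∈ FIRST(RHS), i.e. RHS ⇒* ε)
FIRST(e S) = { 'e' }
ε ∉ FIRST(e S), so FOLLOW(S) is not added.
PREDICT(S → e S) = { 'e' }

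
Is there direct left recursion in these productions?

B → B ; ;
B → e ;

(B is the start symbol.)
Yes, B is left-recursive

Direct left recursion occurs when N → N α for some non-terminal N (the right-hand side begins with the left-hand side itself).

B → B ; ;: LEFT RECURSIVE (starts with B)
B → e ;: starts with e

The grammar has direct left recursion on: B.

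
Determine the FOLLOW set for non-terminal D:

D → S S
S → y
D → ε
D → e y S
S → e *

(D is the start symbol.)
{ $ }

To compute FOLLOW(D), find every occurrence of D on a right-hand side N → α D β: add FIRST(β) \ {ε}, and if β is empty or nullable also add FOLLOW(N). Iterate to a fixed point.

D is the start symbol, so $ ∈ FOLLOW(D).
D does not occur on any right-hand side.

Taking the union: FOLLOW(D) = { $ }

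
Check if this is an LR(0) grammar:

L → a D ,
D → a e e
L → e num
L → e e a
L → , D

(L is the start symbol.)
Yes, the grammar is LR(0)

A grammar is LR(0) if no state in the canonical LR(0) collection has:
  - both a shift item (dot before a terminal) and a complete item (shift-reduce conflict), or
  - two or more complete items (reduce-reduce conflict; the accept item [L' → L .] counts as a complete item here).

Augment with L' → L and build the canonical LR(0) collection (I0 = CLOSURE({[L' → . L]}), then GOTO on every symbol after a dot until no new states appear). It has 14 states:
  I0: { [L → . , D], [L → . a D ,], [L → . e e a], [L → . e num], [L' → . L] }  — shift
  I1: { [D → . a e e], [L → , . D] }  — shift
  I2: { [L' → L .] }  — accept
  I3: { [D → . a e e], [L → a . D ,] }  — shift
  I4: { [L → e . e a], [L → e . num] }  — shift
  I5: { [L → e e . a] }  — shift
  I6: { [L → e num .] }  — reduce
  I7: { [L → e e a .] }  — reduce
  I8: { [L → a D . ,] }  — shift
  I9: { [D → a . e e] }  — shift
  I10: { [D → a e . e] }  — shift
  I11: { [D → a e e .] }  — reduce
  I12: { [L → a D , .] }  — reduce
  I13: { [L → , D .] }  — reduce

Every state is either a pure shift/goto state or contains exactly one complete item and nothing to shift — no conflicts. The grammar is LR(0).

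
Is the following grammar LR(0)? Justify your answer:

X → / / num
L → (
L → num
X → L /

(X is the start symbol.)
A grammar is LR(0) if no state in the canonical LR(0) collection has:
  - both a shift item (dot before a terminal) and a complete item (shift-reduce conflict), or
  - two or more complete items (reduce-reduce conflict; the accept item [X' → X .] counts as a complete item here).

Augment with X' → X and build the canonical LR(0) collection (I0 = CLOSURE({[X' → . X]}), then GOTO on every symbol after a dot until no new states appear). It has 9 states:
  I0: { [L → . (], [L → . num], [X → . / / num], [X → . L /], [X' → . X] }  — shift
  I1: { [L → ( .] }  — reduce
  I2: { [X → / . / num] }  — shift
  I3: { [X → L . /] }  — shift
  I4: { [X' → X .] }  — accept
  I5: { [L → num .] }  — reduce
  I6: { [X → L / .] }  — reduce
  I7: { [X → / / . num] }  — shift
  I8: { [X → / / num .] }  — reduce

Every state is either a pure shift/goto state or contains exactly one complete item and nothing to shift — no conflicts. The grammar is LR(0).

Answer: Yes, the grammar is LR(0)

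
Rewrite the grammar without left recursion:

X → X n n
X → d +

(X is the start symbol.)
X is directly left-recursive. The standard transformation for
  A → A α₁ | ... | A α_m | β₁ | ... | β_n
is
  A  → β₁ A' | ... | β_n A'
  A' → α₁ A' | ... | α_m A' | ε

X → d + becomes X → d + X'
X → X n n becomes X' → n n X'
Add X' → ε

Resulting grammar:
X → d + X'
X' → n n X'
X' → ε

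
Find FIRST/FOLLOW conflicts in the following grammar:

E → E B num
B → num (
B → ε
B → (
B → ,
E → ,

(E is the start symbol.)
A FIRST/FOLLOW conflict occurs when a non-terminal N has a nullable alternative N → β (β ⇒* ε) and another alternative N → α with FIRST(α) ∩ FOLLOW(N) ≠ ∅: on such a lookahead the parser cannot decide between expanding α and letting N vanish via β.

Nullable non-terminals: B.

B: nullable alternative(s) B → ε; FOLLOW(B) = { 'num' }
  B → num (: FIRST \ {ε} = { 'num' } — overlaps FOLLOW(B) on { 'num' }: CONFLICT
  B → ε: FIRST \ {ε} = { } — this is the only nullable alternative, skip
  B → (: FIRST \ {ε} = { '(' } — disjoint from FOLLOW(B)
  B → ,: FIRST \ {ε} = { ',' } — disjoint from FOLLOW(B)

E has no nullable alternative, so no FIRST/FOLLOW check is needed there.

So the grammar has 1 FIRST/FOLLOW conflict (marked CONFLICT above).

Answer: Yes. B → num '(' with FOLLOW(B) on { 'num' }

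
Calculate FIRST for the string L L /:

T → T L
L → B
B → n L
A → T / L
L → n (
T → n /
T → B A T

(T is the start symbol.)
{ 'n' }

FIRST sets of the non-terminals involved (from the grammar, by fixed-point iteration):
  FIRST(L) = { 'n' }

To compute FIRST(L L /), process the symbols left to right:
Symbol L is a non-terminal. Add FIRST(L) \ {ε} = { 'n' }
L is not nullable (ε ∉ FIRST(L)), so stop here.
FIRST(L L /) = { 'n' }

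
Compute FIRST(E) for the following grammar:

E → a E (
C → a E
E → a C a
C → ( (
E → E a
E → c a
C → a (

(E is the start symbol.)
{ 'a', 'c' }

To compute FIRST(E), examine every production with E on the left-hand side, reading each right-hand side left to right until a non-nullable symbol is reached.

From E → a E (:
  - a is a terminal: add 'a' and stop
From E → a C a:
  - a is a terminal: add 'a' and stop
From E → E a:
  - E is the symbol being defined: contributes nothing new
    E is not nullable, so stop
From E → c a:
  - c is a terminal: add 'c' and stop

Collecting: FIRST(E) = { 'a', 'c' }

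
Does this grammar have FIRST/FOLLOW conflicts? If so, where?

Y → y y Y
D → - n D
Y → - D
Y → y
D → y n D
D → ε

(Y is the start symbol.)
A FIRST/FOLLOW conflict occurs when a non-terminal N has a nullable alternative N → β (β ⇒* ε) and another alternative N → α with FIRST(α) ∩ FOLLOW(N) ≠ ∅: on such a lookahead the parser cannot decide between expanding α and letting N vanish via β.

Nullable non-terminals: D.

D: nullable alternative(s) D → ε; FOLLOW(D) = { $ }
  D → - n D: FIRST \ {ε} = { '-' } — disjoint from FOLLOW(D)
  D → y n D: FIRST \ {ε} = { 'y' } — disjoint from FOLLOW(D)
  D → ε: FIRST \ {ε} = { } — this is the only nullable alternative, skip

Y has no nullable alternative, so no FIRST/FOLLOW check is needed there.

No FIRST/FOLLOW conflicts found.

Answer: No FIRST/FOLLOW conflicts.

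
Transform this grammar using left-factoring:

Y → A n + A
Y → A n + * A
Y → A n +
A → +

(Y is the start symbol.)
Left-factoring transforms A → αβ₁ | αβ₂ into A → αA' and A' → β₁ | β₂
(α is the longest common prefix among the alternatives). Repeat until
no nonterminal has two alternatives with a common prefix.

Round 1: Y has alternatives sharing prefix 'A n +'. Introduce Y': Y → A n + Y'
  Add: Y' → A
  Add: Y' → * A
  Add: Y' → ε

No remaining common prefixes — done.

Resulting grammar:
Y → A n + Y'
Y' → A
Y' → * A
Y' → ε
A → +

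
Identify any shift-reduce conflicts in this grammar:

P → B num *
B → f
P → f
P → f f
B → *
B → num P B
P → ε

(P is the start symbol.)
A shift-reduce conflict occurs when an LR(0) state has both:
  - a complete (reduce) item [A → α .] (dot at the end), and
  - a shift item [B → β . c γ] (dot before a terminal).

Augment with P' → P and build the canonical LR(0) collection (I0 = CLOSURE({[P' → . P]}), then GOTO on every symbol after a dot until no new states appear). It has 12 states:
  I0: { [B → . *], [B → . f], [B → . num P B], [P → . B num *], [P → . f f], [P → . f], [P → .], [P' → . P] }  — shift, reduce
  I1: { [B → * .] }  — reduce
  I2: { [P → B . num *] }  — shift
  I3: { [P' → P .] }  — accept
  I4: { [B → f .], [P → f . f], [P → f .] }  — shift, 2 reduces
  I5: { [B → . *], [B → . f], [B → . num P B], [B → num . P B], [P → . B num *], [P → . f f], [P → . f], [P → .] }  — shift, reduce
  I6: { [B → . *], [B → . f], [B → . num P B], [B → num P . B] }  — shift
  I7: { [B → num P B .] }  — reduce
  I8: { [B → f .] }  — reduce
  I9: { [P → f f .] }  — reduce
  I10: { [P → B num . *] }  — shift
  I11: { [P → B num * .] }  — reduce

I0 contains reduce item [P → .] and shift items [B → . *], [B → . f], [B → . num P B], [P → . f], [P → . f f] — shift-reduce conflict.
I4 contains reduce items [B → f .], [P → f .] and shift item [P → f . f] — shift-reduce conflict.
I5 contains reduce item [P → .] and shift items [B → . *], [B → . f], [B → . num P B], [P → . f], [P → . f f] — shift-reduce conflict.

Answer: Yes — I0: [P → .] vs [B → . *]; I4: [B → f .] vs [P → f . f]; I5: [P → .] vs [B → . *]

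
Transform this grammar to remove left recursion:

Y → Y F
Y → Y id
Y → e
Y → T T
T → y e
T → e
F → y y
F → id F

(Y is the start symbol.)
Y is directly left-recursive. The standard transformation for
  A → A α₁ | ... | A α_m | β₁ | ... | β_n
is
  A  → β₁ A' | ... | β_n A'
  A' → α₁ A' | ... | α_m A' | ε

Y → e becomes Y → e Y'
Y → T T becomes Y → T T Y'
Y → Y F becomes Y' → F Y'
Y → Y id becomes Y' → id Y'
Add Y' → ε

Productions for other non-terminals are unchanged:
  T → y e
  T → e
  F → y y
  F → id F

Resulting grammar:
Y → e Y'
Y → T T Y'
Y' → F Y'
Y' → id Y'
Y' → ε
T → y e
T → e
F → y y
F → id F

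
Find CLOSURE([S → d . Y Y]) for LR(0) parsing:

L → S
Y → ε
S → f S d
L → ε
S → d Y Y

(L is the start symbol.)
To compute CLOSURE, for each item [A → α.Bβ] where B is a non-terminal, add [B → .γ] for all productions B → γ; repeat for the newly added items until nothing changes.

Start with: [S → d . Y Y]
  [S → d . Y Y] has the dot before Y: add [Y → .]
No further items can be added.

CLOSURE = { [S → d . Y Y], [Y → .] }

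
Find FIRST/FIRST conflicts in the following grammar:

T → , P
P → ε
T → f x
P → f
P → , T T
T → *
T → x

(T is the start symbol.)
A FIRST/FIRST conflict occurs when two productions N → α and N → β for the same non-terminal have FIRST(α) ∩ FIRST(β) ≠ ∅ (with ε ∈ FIRST of a nullable right-hand side, so two nullable alternatives also conflict).

Productions for T:
  T → , P: FIRST = { ',' }
  T → f x: FIRST = { 'f' }
  T → *: FIRST = { '*' }
  T → x: FIRST = { 'x' }
Productions for P:
  P → ε: FIRST = { ε }
  P → f: FIRST = { 'f' }
  P → , T T: FIRST = { ',' }

All alternatives of each non-terminal have pairwise disjoint FIRST sets.

Answer: No FIRST/FIRST conflicts.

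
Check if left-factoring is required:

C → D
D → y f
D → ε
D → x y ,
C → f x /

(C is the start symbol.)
Left-factoring is needed when two productions for the same non-terminal
share a common prefix on the right-hand side.

Productions for C:
  C → D
  C → f x /
Productions for D:
  D → y f
  D → ε
  D → x y ,

No common prefixes found.

Answer: No, left-factoring is not needed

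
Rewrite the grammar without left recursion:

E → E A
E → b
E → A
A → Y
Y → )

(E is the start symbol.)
E → b E'
E → A E'
E' → A E'
E' → ε
A → Y
Y → )

E is directly left-recursive. The standard transformation for
  A → A α₁ | ... | A α_m | β₁ | ... | β_n
is
  A  → β₁ A' | ... | β_n A'
  A' → α₁ A' | ... | α_m A' | ε

E → b becomes E → b E'
E → A becomes E → A E'
E → E A becomes E' → A E'
Add E' → ε

Productions for other non-terminals are unchanged:
  A → Y
  Y → )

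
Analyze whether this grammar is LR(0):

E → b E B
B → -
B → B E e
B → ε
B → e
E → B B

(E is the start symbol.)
No. Shift-reduce conflict between [B → .] and [B → . -]

Augment with E' → E and build the canonical LR(0) collection (I0 = CLOSURE({[E' → . E]}), then GOTO on every symbol after a dot until no new states appear). It has 11 states:
  I0: { [B → . -], [B → . B E e], [B → . e], [B → .], [E → . B B], [E → . b E B], [E' → . E] }  — shift, reduce
  I1: { [B → - .] }  — reduce
  I2: { [B → . -], [B → . B E e], [B → . e], [B → .], [B → B . E e], [E → . B B], [E → . b E B], [E → B . B] }  — shift, reduce
  I3: { [E' → E .] }  — accept
  I4: { [B → . -], [B → . B E e], [B → . e], [B → .], [E → . B B], [E → . b E B], [E → b . E B] }  — shift, reduce
  I5: { [B → e .] }  — reduce
  I6: { [B → . -], [B → . B E e], [B → . e], [B → .], [E → b E . B] }  — shift, reduce
  I7: { [B → . -], [B → . B E e], [B → . e], [B → .], [B → B . E e], [E → . B B], [E → . b E B], [E → b E B .] }  — shift, 2 reduces
  I8: { [B → B E . e] }  — shift
  I9: { [B → B E e .] }  — reduce
  I10: { [B → . -], [B → . B E e], [B → . e], [B → .], [B → B . E e], [E → . B B], [E → . b E B], [E → B . B], [E → B B .] }  — shift, 2 reduces

Conflict in state I0:
  Shift-reduce conflict between [B → .] and [B → . -]
So the grammar is NOT LR(0).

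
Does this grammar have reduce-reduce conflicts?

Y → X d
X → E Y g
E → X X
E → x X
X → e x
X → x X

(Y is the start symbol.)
Yes — I6: [E → x X .] vs [X → x X .]

A reduce-reduce conflict occurs when an LR(0) state has two complete items [A → α .] and [B → β .] — both call for a reduction, and with no lookahead the parser cannot choose between them.

Augment with Y' → Y and build the canonical LR(0) collection (I0 = CLOSURE({[Y' → . Y]}), then GOTO on every symbol after a dot until no new states appear). It has 12 states:
  I0: { [E → . X X], [E → . x X], [X → . E Y g], [X → . e x], [X → . x X], [Y → . X d], [Y' → . Y] }  — shift
  I1: { [E → . X X], [E → . x X], [X → . E Y g], [X → . e x], [X → . x X], [X → E . Y g], [Y → . X d] }  — shift
  I2: { [E → . X X], [E → . x X], [E → X . X], [X → . E Y g], [X → . e x], [X → . x X], [Y → X . d] }  — shift
  I3: { [Y' → Y .] }  — accept
  I4: { [X → e . x] }  — shift
  I5: { [E → . X X], [E → . x X], [E → x . X], [X → . E Y g], [X → . e x], [X → . x X], [X → x . X] }  — shift
  I6: { [E → . X X], [E → . x X], [E → X . X], [E → x X .], [X → . E Y g], [X → . e x], [X → . x X], [X → x X .] }  — shift, 2 reduces
  I7: { [E → . X X], [E → . x X], [E → X . X], [E → X X .], [X → . E Y g], [X → . e x], [X → . x X] }  — shift, reduce
  I8: { [X → e x .] }  — reduce
  I9: { [Y → X d .] }  — reduce
  I10: { [X → E Y . g] }  — shift
  I11: { [X → E Y g .] }  — reduce

I6 contains complete items [E → x X .], [X → x X .] — reduce-reduce conflict.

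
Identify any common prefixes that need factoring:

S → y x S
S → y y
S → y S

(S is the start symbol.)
Yes, S has productions with common prefix 'y'

Left-factoring is needed when two productions for the same non-terminal
share a common prefix on the right-hand side.

Productions for S:
  S → y x S
  S → y y
  S → y S

Found common prefix 'y' in productions for S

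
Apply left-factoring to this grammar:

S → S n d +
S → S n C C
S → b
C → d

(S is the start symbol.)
Left-factoring transforms A → αβ₁ | αβ₂ into A → αA' and A' → β₁ | β₂
(α is the longest common prefix among the alternatives). Repeat until
no nonterminal has two alternatives with a common prefix.

Round 1: S has alternatives sharing prefix 'S n'. Introduce S': S → S n S'
  Add: S' → d +
  Add: S' → C C

No remaining common prefixes — done.

Resulting grammar:
S → S n S'
S' → d +
S' → C C
S → b
C → d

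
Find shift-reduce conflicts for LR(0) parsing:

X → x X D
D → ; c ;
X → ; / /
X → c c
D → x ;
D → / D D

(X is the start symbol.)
A shift-reduce conflict occurs when an LR(0) state has both:
  - a complete (reduce) item [A → α .] (dot at the end), and
  - a shift item [B → β . c γ] (dot before a terminal).

Augment with X' → X and build the canonical LR(0) collection (I0 = CLOSURE({[X' → . X]}), then GOTO on every symbol after a dot until no new states appear). It has 18 states:
  I0: { [X → . ; / /], [X → . c c], [X → . x X D], [X' → . X] }  — shift
  I1: { [X → ; . / /] }  — shift
  I2: { [X' → X .] }  — accept
  I3: { [X → c . c] }  — shift
  I4: { [X → . ; / /], [X → . c c], [X → . x X D], [X → x . X D] }  — shift
  I5: { [D → . / D D], [D → . ; c ;], [D → . x ;], [X → x X . D] }  — shift
  I6: { [D → . / D D], [D → . ; c ;], [D → . x ;], [D → / . D D] }  — shift
  I7: { [D → ; . c ;] }  — shift
  I8: { [X → x X D .] }  — reduce
  I9: { [D → x . ;] }  — shift
  I10: { [D → x ; .] }  — reduce
  I11: { [D → ; c . ;] }  — shift
  I12: { [D → ; c ; .] }  — reduce
  I13: { [D → . / D D], [D → . ; c ;], [D → . x ;], [D → / D . D] }  — shift
  I14: { [D → / D D .] }  — reduce
  I15: { [X → c c .] }  — reduce
  I16: { [X → ; / . /] }  — shift
  I17: { [X → ; / / .] }  — reduce

No state contains both a complete item and a shift item.

Answer: No shift-reduce conflicts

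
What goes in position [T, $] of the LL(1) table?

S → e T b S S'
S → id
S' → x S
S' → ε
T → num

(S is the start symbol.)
Empty (error entry)

To find M[T, $], we find productions for T where $ is in the predict set (PREDICT(N → α) = (FIRST(α) \ {ε}) ∪ (FOLLOW(N) if α ⇒* ε)).

T → num: PREDICT = { 'num' }

M[T, $] is empty (no production applies)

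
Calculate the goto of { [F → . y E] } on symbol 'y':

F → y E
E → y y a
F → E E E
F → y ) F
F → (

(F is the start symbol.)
{ [E → . y y a], [F → y . E] }

GOTO(I, 'y') = CLOSURE({ [A → αX.β] : [A → α.Xβ] ∈ I, X = 'y' })

Items with dot before 'y', with the dot advanced:
  [F → . y E] → [F → y . E]
Closure of the advanced items:
  [F → y . E] has the dot before E: add [E → . y y a]

GOTO = { [E → . y y a], [F → y . E] }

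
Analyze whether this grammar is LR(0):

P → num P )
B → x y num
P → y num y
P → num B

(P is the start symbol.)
A grammar is LR(0) if no state in the canonical LR(0) collection has:
  - both a shift item (dot before a terminal) and a complete item (shift-reduce conflict), or
  - two or more complete items (reduce-reduce conflict; the accept item [P' → P .] counts as a complete item here).

Augment with P' → P and build the canonical LR(0) collection (I0 = CLOSURE({[P' → . P]}), then GOTO on every symbol after a dot until no new states appear). It has 12 states:
  I0: { [P → . num B], [P → . num P )], [P → . y num y], [P' → . P] }  — shift
  I1: { [P' → P .] }  — accept
  I2: { [B → . x y num], [P → . num B], [P → . num P )], [P → . y num y], [P → num . B], [P → num . P )] }  — shift
  I3: { [P → y . num y] }  — shift
  I4: { [P → y num . y] }  — shift
  I5: { [P → y num y .] }  — reduce
  I6: { [P → num B .] }  — reduce
  I7: { [P → num P . )] }  — shift
  I8: { [B → x . y num] }  — shift
  I9: { [B → x y . num] }  — shift
  I10: { [B → x y num .] }  — reduce
  I11: { [P → num P ) .] }  — reduce

Every state is either a pure shift/goto state or contains exactly one complete item and nothing to shift — no conflicts. The grammar is LR(0).

Answer: Yes, the grammar is LR(0)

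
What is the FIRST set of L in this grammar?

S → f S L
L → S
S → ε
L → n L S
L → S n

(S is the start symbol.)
{ 'f', 'n', ε }

To compute FIRST(L), examine every production with L on the left-hand side, reading each right-hand side left to right until a non-nullable symbol is reached.

FIRST sets of the other non-terminals involved (by the same procedure, iterated to a fixed point):
  FIRST(S) = { 'f', ε }

From L → S:
  - S is a non-terminal: add FIRST(S) \ {ε} = { 'f' }
    S is nullable and nothing follows, so the whole right-hand side can vanish: ε ∈ FIRST(L)
From L → n L S:
  - n is a terminal: add 'n' and stop
From L → S n:
  - S is a non-terminal: add FIRST(S) \ {ε} = { 'f' }
    S is nullable, so continue to the next symbol
  - n is a terminal: add 'n' and stop

Collecting: FIRST(L) = { 'f', 'n', ε }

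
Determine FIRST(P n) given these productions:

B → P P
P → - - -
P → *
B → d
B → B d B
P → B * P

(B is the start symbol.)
{ '*', '-', 'd' }

FIRST sets of the non-terminals involved (from the grammar, by fixed-point iteration):
  FIRST(P) = { '*', '-', 'd' }

To compute FIRST(P n), process the symbols left to right:
Symbol P is a non-terminal. Add FIRST(P) \ {ε} = { '*', '-', 'd' }
P is not nullable (ε ∉ FIRST(P)), so stop here.
FIRST(P n) = { '*', '-', 'd' }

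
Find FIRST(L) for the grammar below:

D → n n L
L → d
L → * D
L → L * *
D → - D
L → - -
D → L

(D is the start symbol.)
To compute FIRST(L), examine every production with L on the left-hand side, reading each right-hand side left to right until a non-nullable symbol is reached.

From L → d:
  - d is a terminal: add 'd' and stop
From L → * D:
  - '*' is a terminal: add '*' and stop
From L → L * *:
  - L is the symbol being defined: contributes nothing new
    L is not nullable, so stop
From L → - -:
  - '-' is a terminal: add '-' and stop

Collecting: FIRST(L) = { '*', '-', 'd' }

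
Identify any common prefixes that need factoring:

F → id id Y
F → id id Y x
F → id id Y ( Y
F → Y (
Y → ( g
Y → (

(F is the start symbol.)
Yes, F has productions with common prefix 'id id Y'; Y has productions with common prefix '('

Left-factoring is needed when two productions for the same non-terminal
share a common prefix on the right-hand side.

Productions for F:
  F → id id Y
  F → id id Y x
  F → id id Y ( Y
  F → Y (
Productions for Y:
  Y → ( g
  Y → (

Found common prefix 'id id Y' in productions for F
Found common prefix '(' in productions for Y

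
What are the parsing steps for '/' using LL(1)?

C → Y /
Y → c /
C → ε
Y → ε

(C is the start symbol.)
Stack is shown with the top on the left.

Stack  Input  Action
--------------------
C $    / $    output C → Y /
Y / $  / $    output Y → ε
/ $    / $    match '/'
$      $      accept

The string is accepted.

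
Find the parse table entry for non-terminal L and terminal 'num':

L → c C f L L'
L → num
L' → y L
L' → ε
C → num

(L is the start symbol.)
To find M[L, 'num'], we find productions for L where 'num' is in the predict set (PREDICT(N → α) = (FIRST(α) \ {ε}) ∪ (FOLLOW(N) if α ⇒* ε)).

L → c C f L L': PREDICT = { 'c' }
L → num: PREDICT = { 'num' }
  'num' is in predict set, so this production goes in M[L, 'num']

M[L, 'num'] = L → num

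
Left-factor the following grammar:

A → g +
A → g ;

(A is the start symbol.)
Left-factoring transforms A → αβ₁ | αβ₂ into A → αA' and A' → β₁ | β₂
(α is the longest common prefix among the alternatives). Repeat until
no nonterminal has two alternatives with a common prefix.

Round 1: A has alternatives sharing prefix 'g'. Introduce A': A → g A'
  Add: A' → +
  Add: A' → ;

No remaining common prefixes — done.

Resulting grammar:
A → g A'
A' → +
A' → ;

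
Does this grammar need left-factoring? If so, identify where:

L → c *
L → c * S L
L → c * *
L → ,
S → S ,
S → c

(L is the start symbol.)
Yes, L has productions with common prefix 'c *'

Left-factoring is needed when two productions for the same non-terminal
share a common prefix on the right-hand side.

Productions for L:
  L → c *
  L → c * S L
  L → c * *
  L → ,
Productions for S:
  S → S ,
  S → c

Found common prefix 'c *' in productions for L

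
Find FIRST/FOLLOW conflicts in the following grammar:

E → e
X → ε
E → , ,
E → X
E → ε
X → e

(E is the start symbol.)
No FIRST/FOLLOW conflicts.

A FIRST/FOLLOW conflict occurs when a non-terminal N has a nullable alternative N → β (β ⇒* ε) and another alternative N → α with FIRST(α) ∩ FOLLOW(N) ≠ ∅: on such a lookahead the parser cannot decide between expanding α and letting N vanish via β.

Nullable non-terminals: E, X.
FIRST sets used below: FIRST(X) = { 'e', ε }

E: nullable alternative(s) E → X, E → ε; FOLLOW(E) = { $ }
  E → e: FIRST \ {ε} = { 'e' } — disjoint from FOLLOW(E)
  E → , ,: FIRST \ {ε} = { ',' } — disjoint from FOLLOW(E)
  E → X: FIRST \ {ε} = { 'e' } — disjoint from FOLLOW(E)
  E → ε: FIRST \ {ε} = { } — disjoint from FOLLOW(E)

X: nullable alternative(s) X → ε; FOLLOW(X) = { $ }
  X → ε: FIRST \ {ε} = { } — this is the only nullable alternative, skip
  X → e: FIRST \ {ε} = { 'e' } — disjoint from FOLLOW(X)

No FIRST/FOLLOW conflicts found.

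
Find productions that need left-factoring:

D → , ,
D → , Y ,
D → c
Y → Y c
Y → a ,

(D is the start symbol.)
Left-factoring is needed when two productions for the same non-terminal
share a common prefix on the right-hand side.

Productions for D:
  D → , ,
  D → , Y ,
  D → c
Productions for Y:
  Y → Y c
  Y → a ,

Found common prefix ',' in productions for D

Answer: Yes, D has productions with common prefix ','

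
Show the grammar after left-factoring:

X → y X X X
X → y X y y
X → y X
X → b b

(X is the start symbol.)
X → y X X'
X' → X X
X' → y y
X' → ε
X → b b

Left-factoring transforms A → αβ₁ | αβ₂ into A → αA' and A' → β₁ | β₂
(α is the longest common prefix among the alternatives). Repeat until
no nonterminal has two alternatives with a common prefix.

Round 1: X has alternatives sharing prefix 'y X'. Introduce X': X → y X X'
  Add: X' → X X
  Add: X' → y y
  Add: X' → ε

No remaining common prefixes — done.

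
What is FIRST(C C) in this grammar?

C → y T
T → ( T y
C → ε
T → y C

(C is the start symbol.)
{ 'y', ε }

FIRST sets of the non-terminals involved (from the grammar, by fixed-point iteration):
  FIRST(C) = { 'y', ε }

To compute FIRST(C C), process the symbols left to right:
Symbol C is a non-terminal. Add FIRST(C) \ {ε} = { 'y' }
C is nullable (ε ∈ FIRST(C)), continue to the next symbol.
Symbol C is a non-terminal. Add FIRST(C) \ {ε} = { 'y' }
C is nullable (ε ∈ FIRST(C)), continue to the next symbol.
All symbols are nullable, so ε is in the result.
FIRST(C C) = { 'y', ε }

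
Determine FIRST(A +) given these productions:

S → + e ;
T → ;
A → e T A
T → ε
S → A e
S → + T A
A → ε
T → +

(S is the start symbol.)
{ '+', 'e' }

FIRST sets of the non-terminals involved (from the grammar, by fixed-point iteration):
  FIRST(A) = { 'e', ε }

To compute FIRST(A +), process the symbols left to right:
Symbol A is a non-terminal. Add FIRST(A) \ {ε} = { 'e' }
A is nullable (ε ∈ FIRST(A)), continue to the next symbol.
Symbol + is a terminal. Add '+' and stop.
FIRST(A +) = { '+', 'e' }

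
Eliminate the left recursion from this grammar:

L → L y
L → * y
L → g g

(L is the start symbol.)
L is directly left-recursive. The standard transformation for
  A → A α₁ | ... | A α_m | β₁ | ... | β_n
is
  A  → β₁ A' | ... | β_n A'
  A' → α₁ A' | ... | α_m A' | ε

L → * y becomes L → * y L'
L → g g becomes L → g g L'
L → L y becomes L' → y L'
Add L' → ε

Resulting grammar:
L → * y L'
L → g g L'
L' → y L'
L' → ε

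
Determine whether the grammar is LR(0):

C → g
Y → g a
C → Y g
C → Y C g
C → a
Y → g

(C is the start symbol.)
Augment with C' → C and build the canonical LR(0) collection (I0 = CLOSURE({[C' → . C]}), then GOTO on every symbol after a dot until no new states appear). It has 9 states:
  I0: { [C → . Y C g], [C → . Y g], [C → . a], [C → . g], [C' → . C], [Y → . g a], [Y → . g] }  — shift
  I1: { [C' → C .] }  — accept
  I2: { [C → . Y C g], [C → . Y g], [C → . a], [C → . g], [C → Y . C g], [C → Y . g], [Y → . g a], [Y → . g] }  — shift
  I3: { [C → a .] }  — reduce
  I4: { [C → g .], [Y → g . a], [Y → g .] }  — shift, 2 reduces
  I5: { [Y → g a .] }  — reduce
  I6: { [C → Y C . g] }  — shift
  I7: { [C → Y g .], [C → g .], [Y → g . a], [Y → g .] }  — shift, 3 reduces
  I8: { [C → Y C g .] }  — reduce

Conflict in state I4:
  Shift-reduce conflict between [C → g .] and [Y → g . a]
So the grammar is NOT LR(0).

Answer: No. Shift-reduce conflict between [C → g .] and [Y → g . a]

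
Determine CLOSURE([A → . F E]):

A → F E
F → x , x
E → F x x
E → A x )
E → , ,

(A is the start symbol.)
{ [A → . F E], [F → . x , x] }

To compute CLOSURE, for each item [A → α.Bβ] where B is a non-terminal, add [B → .γ] for all productions B → γ; repeat for the newly added items until nothing changes.

Start with: [A → . F E]
  [A → . F E] has the dot before F: add [F → . x , x]
No further items can be added.

CLOSURE = { [A → . F E], [F → . x , x] }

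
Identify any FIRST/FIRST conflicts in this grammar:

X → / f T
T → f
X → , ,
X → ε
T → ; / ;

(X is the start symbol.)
A FIRST/FIRST conflict occurs when two productions N → α and N → β for the same non-terminal have FIRST(α) ∩ FIRST(β) ≠ ∅ (with ε ∈ FIRST of a nullable right-hand side, so two nullable alternatives also conflict).

Productions for X:
  X → / f T: FIRST = { '/' }
  X → , ,: FIRST = { ',' }
  X → ε: FIRST = { ε }
Productions for T:
  T → f: FIRST = { 'f' }
  T → ; / ;: FIRST = { ';' }

All alternatives of each non-terminal have pairwise disjoint FIRST sets.

Answer: No FIRST/FIRST conflicts.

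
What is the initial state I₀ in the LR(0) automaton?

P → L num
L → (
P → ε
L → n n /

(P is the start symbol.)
{ [L → . (], [L → . n n /], [P → . L num], [P → .], [P' → . P] }

First, augment the grammar with P' → P
I₀ = CLOSURE({ [P' → . P] }):
  [P' → . P] has the dot before P: add [P → . L num], [P → .]
  [P → . L num] has the dot before L: add [L → . (], [L → . n n /]
No further items can be added.

I₀ = { [L → . (], [L → . n n /], [P → . L num], [P → .], [P' → . P] }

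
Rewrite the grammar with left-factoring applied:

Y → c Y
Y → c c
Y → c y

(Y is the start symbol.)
Left-factoring transforms A → αβ₁ | αβ₂ into A → αA' and A' → β₁ | β₂
(α is the longest common prefix among the alternatives). Repeat until
no nonterminal has two alternatives with a common prefix.

Round 1: Y has alternatives sharing prefix 'c'. Introduce Y': Y → c Y'
  Add: Y' → Y
  Add: Y' → c
  Add: Y' → y

No remaining common prefixes — done.

Resulting grammar:
Y → c Y'
Y' → Y
Y' → c
Y' → y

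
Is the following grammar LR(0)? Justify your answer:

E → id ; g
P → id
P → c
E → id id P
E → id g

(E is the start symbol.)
A grammar is LR(0) if no state in the canonical LR(0) collection has:
  - both a shift item (dot before a terminal) and a complete item (shift-reduce conflict), or
  - two or more complete items (reduce-reduce conflict; the accept item [E' → E .] counts as a complete item here).

Augment with E' → E and build the canonical LR(0) collection (I0 = CLOSURE({[E' → . E]}), then GOTO on every symbol after a dot until no new states appear). It has 10 states:
  I0: { [E → . id ; g], [E → . id g], [E → . id id P], [E' → . E] }  — shift
  I1: { [E' → E .] }  — accept
  I2: { [E → id . ; g], [E → id . g], [E → id . id P] }  — shift
  I3: { [E → id ; . g] }  — shift
  I4: { [E → id g .] }  — reduce
  I5: { [E → id id . P], [P → . c], [P → . id] }  — shift
  I6: { [E → id id P .] }  — reduce
  I7: { [P → c .] }  — reduce
  I8: { [P → id .] }  — reduce
  I9: { [E → id ; g .] }  — reduce

Every state is either a pure shift/goto state or contains exactly one complete item and nothing to shift — no conflicts. The grammar is LR(0).

Answer: Yes, the grammar is LR(0)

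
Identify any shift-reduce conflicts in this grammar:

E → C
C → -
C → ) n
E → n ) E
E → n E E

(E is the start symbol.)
A shift-reduce conflict occurs when an LR(0) state has both:
  - a complete (reduce) item [A → α .] (dot at the end), and
  - a shift item [B → β . c γ] (dot before a terminal).

Augment with E' → E and build the canonical LR(0) collection (I0 = CLOSURE({[E' → . E]}), then GOTO on every symbol after a dot until no new states appear). It has 12 states:
  I0: { [C → . ) n], [C → . -], [E → . C], [E → . n ) E], [E → . n E E], [E' → . E] }  — shift
  I1: { [C → ) . n] }  — shift
  I2: { [C → - .] }  — reduce
  I3: { [E → C .] }  — reduce
  I4: { [E' → E .] }  — accept
  I5: { [C → . ) n], [C → . -], [E → . C], [E → . n ) E], [E → . n E E], [E → n . ) E], [E → n . E E] }  — shift
  I6: { [C → ) . n], [C → . ) n], [C → . -], [E → . C], [E → . n ) E], [E → . n E E], [E → n ) . E] }  — shift
  I7: { [C → . ) n], [C → . -], [E → . C], [E → . n ) E], [E → . n E E], [E → n E . E] }  — shift
  I8: { [E → n E E .] }  — reduce
  I9: { [E → n ) E .] }  — reduce
  I10: { [C → ) n .], [C → . ) n], [C → . -], [E → . C], [E → . n ) E], [E → . n E E], [E → n . ) E], [E → n . E E] }  — shift, reduce
  I11: { [C → ) n .] }  — reduce

I10 contains reduce item [C → ) n .] and shift items [C → . ) n], [C → . -], [E → . n ) E], [E → n . ) E], [E → . n E E] — shift-reduce conflict.

Answer: Yes — I10: [C → ) n .] vs [C → . ) n]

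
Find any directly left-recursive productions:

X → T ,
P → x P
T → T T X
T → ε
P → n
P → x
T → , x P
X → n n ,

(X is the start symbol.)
Yes, T is left-recursive

Direct left recursion occurs when N → N α for some non-terminal N (the right-hand side begins with the left-hand side itself).

X → T ,: starts with T
P → x P: starts with x
T → T T X: LEFT RECURSIVE (starts with T)
T → ε: starts with ε
P → n: starts with n
P → x: starts with x
T → , x P: starts with ','
X → n n ,: starts with n

The grammar has direct left recursion on: T.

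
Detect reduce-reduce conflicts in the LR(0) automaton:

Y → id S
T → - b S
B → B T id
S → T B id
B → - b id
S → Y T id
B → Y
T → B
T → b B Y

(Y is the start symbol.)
Yes — I13: [B → Y .] vs [T → b B Y .]

A reduce-reduce conflict occurs when an LR(0) state has two complete items [A → α .] and [B → β .] — both call for a reduction, and with no lookahead the parser cannot choose between them.

Augment with Y' → Y and build the canonical LR(0) collection (I0 = CLOSURE({[Y' → . Y]}), then GOTO on every symbol after a dot until no new states appear). It has 24 states:
  I0: { [Y → . id S], [Y' → . Y] }  — shift
  I1: { [Y' → Y .] }  — accept
  I2: { [B → . - b id], [B → . B T id], [B → . Y], [S → . T B id], [S → . Y T id], [T → . - b S], [T → . B], [T → . b B Y], [Y → . id S], [Y → id . S] }  — shift
  I3: { [B → - . b id], [T → - . b S] }  — shift
  I4: { [B → . - b id], [B → . B T id], [B → . Y], [B → B . T id], [T → . - b S], [T → . B], [T → . b B Y], [T → B .], [Y → . id S] }  — shift, reduce
  I5: { [Y → id S .] }  — reduce
  I6: { [B → . - b id], [B → . B T id], [B → . Y], [S → T . B id], [Y → . id S] }  — shift
  I7: { [B → . - b id], [B → . B T id], [B → . Y], [B → Y .], [S → Y . T id], [T → . - b S], [T → . B], [T → . b B Y], [Y → . id S] }  — shift, reduce
  I8: { [B → . - b id], [B → . B T id], [B → . Y], [T → b . B Y], [Y → . id S] }  — shift
  I9: { [B → - . b id] }  — shift
  I10: { [B → . - b id], [B → . B T id], [B → . Y], [B → B . T id], [T → . - b S], [T → . B], [T → . b B Y], [T → b B . Y], [Y → . id S] }  — shift
  I11: { [B → Y .] }  — reduce
  I12: { [B → B T . id] }  — shift
  I13: { [B → Y .], [T → b B Y .] }  — 2 reduces
  I14: { [B → B T id .] }  — reduce
  I15: { [B → - b . id] }  — shift
  I16: { [B → - b id .] }  — reduce
  I17: { [S → Y T . id] }  — shift
  I18: { [S → Y T id .] }  — reduce
  I19: { [B → . - b id], [B → . B T id], [B → . Y], [B → B . T id], [S → T B . id], [T → . - b S], [T → . B], [T → . b B Y], [Y → . id S] }  — shift
  I20: { [B → . - b id], [B → . B T id], [B → . Y], [S → . T B id], [S → . Y T id], [S → T B id .], [T → . - b S], [T → . B], [T → . b B Y], [Y → . id S], [Y → id . S] }  — shift, reduce
  I21: { [B → - b . id], [B → . - b id], [B → . B T id], [B → . Y], [S → . T B id], [S → . Y T id], [T → - b . S], [T → . - b S], [T → . B], [T → . b B Y], [Y → . id S] }  — shift
  I22: { [T → - b S .] }  — reduce
  I23: { [B → - b id .], [B → . - b id], [B → . B T id], [B → . Y], [S → . T B id], [S → . Y T id], [T → . - b S], [T → . B], [T → . b B Y], [Y → . id S], [Y → id . S] }  — shift, reduce

I13 contains complete items [B → Y .], [T → b B Y .] — reduce-reduce conflict.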